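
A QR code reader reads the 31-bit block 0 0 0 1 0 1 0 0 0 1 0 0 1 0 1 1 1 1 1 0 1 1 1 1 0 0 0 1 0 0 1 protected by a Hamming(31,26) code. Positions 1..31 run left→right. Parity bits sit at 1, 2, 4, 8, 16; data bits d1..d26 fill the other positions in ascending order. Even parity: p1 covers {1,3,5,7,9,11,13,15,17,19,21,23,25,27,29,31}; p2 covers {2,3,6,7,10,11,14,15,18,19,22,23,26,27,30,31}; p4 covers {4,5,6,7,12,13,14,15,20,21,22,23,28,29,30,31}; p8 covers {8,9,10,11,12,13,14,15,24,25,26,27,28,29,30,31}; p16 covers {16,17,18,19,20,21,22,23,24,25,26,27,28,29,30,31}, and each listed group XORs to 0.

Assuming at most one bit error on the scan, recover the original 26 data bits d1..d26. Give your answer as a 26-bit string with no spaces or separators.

s1 (pos 1,3,5,7,9,11,13,15,17,19,21,23,25,27,29,31): 0⊕0⊕0⊕0⊕0⊕0⊕1⊕1⊕1⊕1⊕1⊕1⊕0⊕0⊕0⊕1 = 1
s2 (pos 2,3,6,7,10,11,14,15,18,19,22,23,26,27,30,31): 0⊕0⊕1⊕0⊕1⊕0⊕0⊕1⊕1⊕1⊕1⊕1⊕0⊕0⊕0⊕1 = 0
s4 (pos 4,5,6,7,12,13,14,15,20,21,22,23,28,29,30,31): 1⊕0⊕1⊕0⊕0⊕1⊕0⊕1⊕0⊕1⊕1⊕1⊕1⊕0⊕0⊕1 = 1
s8 (pos 8,9,10,11,12,13,14,15,24,25,26,27,28,29,30,31): 0⊕0⊕1⊕0⊕0⊕1⊕0⊕1⊕1⊕0⊕0⊕0⊕1⊕0⊕0⊕1 = 0
s16 (pos 16,17,18,19,20,21,22,23,24,25,26,27,28,29,30,31): 1⊕1⊕1⊕1⊕0⊕1⊕1⊕1⊕1⊕0⊕0⊕0⊕1⊕0⊕0⊕1 = 0
Syndrome s16…s1 = 00101 → error at position 5.
Flip position 5: 0001010001001011111011110001001 → 0001110001001011111011110001001
Read data bits from positions 3,5,6,7,9,10,11,12,13,14,15,17,18,19,20,21,22,23,24,25,26,27,28,29,30,31: 01100100101111011110001001

01100100101111011110001001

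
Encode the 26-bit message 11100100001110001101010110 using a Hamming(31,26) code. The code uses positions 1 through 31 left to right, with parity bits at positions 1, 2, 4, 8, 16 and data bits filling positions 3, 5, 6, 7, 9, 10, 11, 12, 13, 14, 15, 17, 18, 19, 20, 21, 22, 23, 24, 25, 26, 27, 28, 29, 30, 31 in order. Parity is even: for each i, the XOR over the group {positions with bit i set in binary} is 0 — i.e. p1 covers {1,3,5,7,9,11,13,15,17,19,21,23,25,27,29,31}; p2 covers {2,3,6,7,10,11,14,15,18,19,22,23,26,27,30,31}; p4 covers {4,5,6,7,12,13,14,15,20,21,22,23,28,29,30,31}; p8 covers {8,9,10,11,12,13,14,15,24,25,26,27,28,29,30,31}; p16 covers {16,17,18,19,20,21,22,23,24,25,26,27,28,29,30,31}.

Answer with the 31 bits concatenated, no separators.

Place data at non-parity positions: p1 p2 1 p4 1 1 0 p8 0 1 0 0 0 0 1 p16 1 1 0 0 0 1 1 0 1 0 1 0 1 1 0
p1 (pos 1,3,5,7,9,11,13,15,17,19,21,23,25,27,29,31): XOR of data positions = 1⊕1⊕0⊕0⊕0⊕0⊕1⊕1⊕0⊕0⊕1⊕1⊕1⊕1⊕0 = 0
p2 (pos 2,3,6,7,10,11,14,15,18,19,22,23,26,27,30,31): XOR of data positions = 1⊕1⊕0⊕1⊕0⊕0⊕1⊕1⊕0⊕1⊕1⊕0⊕1⊕1⊕0 = 1
p4 (pos 4,5,6,7,12,13,14,15,20,21,22,23,28,29,30,31): XOR of data positions = 1⊕1⊕0⊕0⊕0⊕0⊕1⊕0⊕0⊕1⊕1⊕0⊕1⊕1⊕0 = 1
p8 (pos 8,9,10,11,12,13,14,15,24,25,26,27,28,29,30,31): XOR of data positions = 0⊕1⊕0⊕0⊕0⊕0⊕1⊕0⊕1⊕0⊕1⊕0⊕1⊕1⊕0 = 0
p16 (pos 16,17,18,19,20,21,22,23,24,25,26,27,28,29,30,31): XOR of data positions = 1⊕1⊕0⊕0⊕0⊕1⊕1⊕0⊕1⊕0⊕1⊕0⊕1⊕1⊕0 = 0
Codeword: 0111110001000010110001101010110

0111110001000010110001101010110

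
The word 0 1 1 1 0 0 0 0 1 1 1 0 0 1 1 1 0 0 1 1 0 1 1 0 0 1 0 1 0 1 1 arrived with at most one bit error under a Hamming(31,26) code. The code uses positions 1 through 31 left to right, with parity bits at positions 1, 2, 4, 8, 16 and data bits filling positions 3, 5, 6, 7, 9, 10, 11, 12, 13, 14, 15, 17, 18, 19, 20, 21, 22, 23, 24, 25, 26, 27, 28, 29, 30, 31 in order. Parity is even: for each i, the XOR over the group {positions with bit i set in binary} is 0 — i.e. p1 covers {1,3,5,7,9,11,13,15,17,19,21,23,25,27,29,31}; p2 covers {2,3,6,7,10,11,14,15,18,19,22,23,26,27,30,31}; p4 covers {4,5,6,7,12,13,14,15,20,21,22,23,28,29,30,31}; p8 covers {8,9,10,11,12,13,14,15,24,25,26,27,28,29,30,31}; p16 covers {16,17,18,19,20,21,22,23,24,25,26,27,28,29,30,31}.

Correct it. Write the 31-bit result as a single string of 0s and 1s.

s1 (pos 1,3,5,7,9,11,13,15,17,19,21,23,25,27,29,31): 0⊕1⊕0⊕0⊕1⊕1⊕0⊕1⊕0⊕1⊕0⊕1⊕0⊕0⊕0⊕1 = 1
s2 (pos 2,3,6,7,10,11,14,15,18,19,22,23,26,27,30,31): 1⊕1⊕0⊕0⊕1⊕1⊕1⊕1⊕0⊕1⊕1⊕1⊕1⊕0⊕1⊕1 = 0
s4 (pos 4,5,6,7,12,13,14,15,20,21,22,23,28,29,30,31): 1⊕0⊕0⊕0⊕0⊕0⊕1⊕1⊕1⊕0⊕1⊕1⊕1⊕0⊕1⊕1 = 1
s8 (pos 8,9,10,11,12,13,14,15,24,25,26,27,28,29,30,31): 0⊕1⊕1⊕1⊕0⊕0⊕1⊕1⊕0⊕0⊕1⊕0⊕1⊕0⊕1⊕1 = 1
s16 (pos 16,17,18,19,20,21,22,23,24,25,26,27,28,29,30,31): 1⊕0⊕0⊕1⊕1⊕0⊕1⊕1⊕0⊕0⊕1⊕0⊕1⊕0⊕1⊕1 = 1
Syndrome s16…s1 = 11101 → error at position 29.
Flip position 29: 0111000011100111001101100101011 → 0111000011100111001101100101111

0111000011100111001101100101111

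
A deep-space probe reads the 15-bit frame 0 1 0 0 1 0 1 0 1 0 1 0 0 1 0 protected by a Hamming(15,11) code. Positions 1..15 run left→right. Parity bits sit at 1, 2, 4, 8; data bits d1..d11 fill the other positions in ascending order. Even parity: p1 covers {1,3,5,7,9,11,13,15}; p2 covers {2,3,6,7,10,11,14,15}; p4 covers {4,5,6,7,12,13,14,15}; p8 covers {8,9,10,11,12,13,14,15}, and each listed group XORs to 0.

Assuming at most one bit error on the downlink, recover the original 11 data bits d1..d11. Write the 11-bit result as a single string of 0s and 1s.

01011011010

s1 (pos 1,3,5,7,9,11,13,15): 0⊕0⊕1⊕1⊕1⊕1⊕0⊕0 = 0
s2 (pos 2,3,6,7,10,11,14,15): 1⊕0⊕0⊕1⊕0⊕1⊕1⊕0 = 0
s4 (pos 4,5,6,7,12,13,14,15): 0⊕1⊕0⊕1⊕0⊕0⊕1⊕0 = 1
s8 (pos 8,9,10,11,12,13,14,15): 0⊕1⊕0⊕1⊕0⊕0⊕1⊕0 = 1
Syndrome s8…s1 = 1100 → error at position 12.
Flip position 12: 010010101010010 → 010010101011010
Read data bits from positions 3,5,6,7,9,10,11,12,13,14,15: 01011011010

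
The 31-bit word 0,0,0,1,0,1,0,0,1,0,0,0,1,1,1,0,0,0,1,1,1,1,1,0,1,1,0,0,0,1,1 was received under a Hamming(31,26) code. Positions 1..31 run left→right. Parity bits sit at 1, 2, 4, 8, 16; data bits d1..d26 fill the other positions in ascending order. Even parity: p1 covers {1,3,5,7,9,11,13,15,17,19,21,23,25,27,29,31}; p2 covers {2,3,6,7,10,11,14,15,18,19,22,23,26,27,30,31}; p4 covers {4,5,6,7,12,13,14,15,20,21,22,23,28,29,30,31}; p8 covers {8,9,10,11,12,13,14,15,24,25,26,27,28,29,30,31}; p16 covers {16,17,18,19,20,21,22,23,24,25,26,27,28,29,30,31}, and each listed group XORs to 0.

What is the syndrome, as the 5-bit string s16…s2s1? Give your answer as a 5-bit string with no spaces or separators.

s1 (pos 1,3,5,7,9,11,13,15,17,19,21,23,25,27,29,31): 0⊕0⊕0⊕0⊕1⊕0⊕1⊕1⊕0⊕1⊕1⊕1⊕1⊕0⊕0⊕1 = 0
s2 (pos 2,3,6,7,10,11,14,15,18,19,22,23,26,27,30,31): 0⊕0⊕1⊕0⊕0⊕0⊕1⊕1⊕0⊕1⊕1⊕1⊕1⊕0⊕1⊕1 = 1
s4 (pos 4,5,6,7,12,13,14,15,20,21,22,23,28,29,30,31): 1⊕0⊕1⊕0⊕0⊕1⊕1⊕1⊕1⊕1⊕1⊕1⊕0⊕0⊕1⊕1 = 1
s8 (pos 8,9,10,11,12,13,14,15,24,25,26,27,28,29,30,31): 0⊕1⊕0⊕0⊕0⊕1⊕1⊕1⊕0⊕1⊕1⊕0⊕0⊕0⊕1⊕1 = 0
s16 (pos 16,17,18,19,20,21,22,23,24,25,26,27,28,29,30,31): 0⊕0⊕0⊕1⊕1⊕1⊕1⊕1⊕0⊕1⊕1⊕0⊕0⊕0⊕1⊕1 = 1
Syndrome s16…s1 = 10110 → error at position 22.

10110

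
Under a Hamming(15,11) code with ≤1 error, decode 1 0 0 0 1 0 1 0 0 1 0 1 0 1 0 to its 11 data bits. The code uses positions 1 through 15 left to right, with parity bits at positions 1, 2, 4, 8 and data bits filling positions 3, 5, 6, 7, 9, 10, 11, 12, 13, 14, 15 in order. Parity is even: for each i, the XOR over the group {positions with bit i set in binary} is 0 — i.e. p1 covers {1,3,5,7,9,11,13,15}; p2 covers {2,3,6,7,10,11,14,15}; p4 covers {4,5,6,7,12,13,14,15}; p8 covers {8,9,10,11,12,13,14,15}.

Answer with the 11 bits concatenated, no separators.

s1 (pos 1,3,5,7,9,11,13,15): 1⊕0⊕1⊕1⊕0⊕0⊕0⊕0 = 1
s2 (pos 2,3,6,7,10,11,14,15): 0⊕0⊕0⊕1⊕1⊕0⊕1⊕0 = 1
s4 (pos 4,5,6,7,12,13,14,15): 0⊕1⊕0⊕1⊕1⊕0⊕1⊕0 = 0
s8 (pos 8,9,10,11,12,13,14,15): 0⊕0⊕1⊕0⊕1⊕0⊕1⊕0 = 1
Syndrome s8…s1 = 1011 → error at position 11.
Flip position 11: 100010100101010 → 100010100111010
Read data bits from positions 3,5,6,7,9,10,11,12,13,14,15: 01010111010

01010111010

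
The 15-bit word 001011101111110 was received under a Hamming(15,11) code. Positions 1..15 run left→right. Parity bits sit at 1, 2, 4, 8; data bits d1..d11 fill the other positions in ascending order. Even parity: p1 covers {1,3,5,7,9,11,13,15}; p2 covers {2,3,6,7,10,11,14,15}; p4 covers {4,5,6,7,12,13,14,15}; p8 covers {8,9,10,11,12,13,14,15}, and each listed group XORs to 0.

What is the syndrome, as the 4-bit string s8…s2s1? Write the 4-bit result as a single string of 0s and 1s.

s1 (pos 1,3,5,7,9,11,13,15): 0⊕1⊕1⊕1⊕1⊕1⊕1⊕0 = 0
s2 (pos 2,3,6,7,10,11,14,15): 0⊕1⊕1⊕1⊕1⊕1⊕1⊕0 = 0
s4 (pos 4,5,6,7,12,13,14,15): 0⊕1⊕1⊕1⊕1⊕1⊕1⊕0 = 0
s8 (pos 8,9,10,11,12,13,14,15): 0⊕1⊕1⊕1⊕1⊕1⊕1⊕0 = 0
Syndrome s8…s1 = 0000 → no error.

0000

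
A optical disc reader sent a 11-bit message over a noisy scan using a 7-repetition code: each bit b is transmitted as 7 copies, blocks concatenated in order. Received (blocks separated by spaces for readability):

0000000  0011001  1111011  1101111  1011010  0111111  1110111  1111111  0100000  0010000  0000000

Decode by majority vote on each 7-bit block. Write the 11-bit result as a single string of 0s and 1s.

Block 1 (0000000): 0 ones → 0
Block 2 (0011001): 3 ones → 0
Block 3 (1111011): 6 ones → 1
Block 4 (1101111): 6 ones → 1
Block 5 (1011010): 4 ones → 1
Block 6 (0111111): 6 ones → 1
Block 7 (1110111): 6 ones → 1
Block 8 (1111111): 7 ones → 1
Block 9 (0100000): 1 one → 0
Block 10 (0010000): 1 one → 0
Block 11 (0000000): 0 ones → 0

00111111000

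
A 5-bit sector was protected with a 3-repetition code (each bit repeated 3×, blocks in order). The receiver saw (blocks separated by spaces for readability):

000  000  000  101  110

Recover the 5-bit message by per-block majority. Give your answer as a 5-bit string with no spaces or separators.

00011

Block 1 (000): 0 ones → 0
Block 2 (000): 0 ones → 0
Block 3 (000): 0 ones → 0
Block 4 (101): 2 ones → 1
Block 5 (110): 2 ones → 1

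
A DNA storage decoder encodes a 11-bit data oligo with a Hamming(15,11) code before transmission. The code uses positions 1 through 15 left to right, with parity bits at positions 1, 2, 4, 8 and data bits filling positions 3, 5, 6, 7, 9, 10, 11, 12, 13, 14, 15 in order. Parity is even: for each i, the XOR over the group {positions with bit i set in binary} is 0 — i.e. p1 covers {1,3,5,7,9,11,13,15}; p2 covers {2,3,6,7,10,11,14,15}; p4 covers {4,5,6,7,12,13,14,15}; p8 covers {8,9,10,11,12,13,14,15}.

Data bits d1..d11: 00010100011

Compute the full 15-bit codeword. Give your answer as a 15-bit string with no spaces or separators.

000100110100011

Place data at non-parity positions: p1 p2 0 p4 0 0 1 p8 0 1 0 0 0 1 1
p1 (pos 1,3,5,7,9,11,13,15): XOR of data positions = 0⊕0⊕1⊕0⊕0⊕0⊕1 = 0
p2 (pos 2,3,6,7,10,11,14,15): XOR of data positions = 0⊕0⊕1⊕1⊕0⊕1⊕1 = 0
p4 (pos 4,5,6,7,12,13,14,15): XOR of data positions = 0⊕0⊕1⊕0⊕0⊕1⊕1 = 1
p8 (pos 8,9,10,11,12,13,14,15): XOR of data positions = 0⊕1⊕0⊕0⊕0⊕1⊕1 = 1
Codeword: 000100110100011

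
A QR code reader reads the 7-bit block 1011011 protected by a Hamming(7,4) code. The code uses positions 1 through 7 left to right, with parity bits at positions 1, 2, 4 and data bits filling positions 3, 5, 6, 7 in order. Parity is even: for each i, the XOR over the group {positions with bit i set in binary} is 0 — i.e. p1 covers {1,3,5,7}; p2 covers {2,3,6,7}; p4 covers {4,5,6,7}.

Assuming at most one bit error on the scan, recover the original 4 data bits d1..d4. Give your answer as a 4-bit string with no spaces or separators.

1010

s1 (pos 1,3,5,7): 1⊕1⊕0⊕1 = 1
s2 (pos 2,3,6,7): 0⊕1⊕1⊕1 = 1
s4 (pos 4,5,6,7): 1⊕0⊕1⊕1 = 1
Syndrome s4…s1 = 111 → error at position 7.
Flip position 7: 1011011 → 1011010
Read data bits from positions 3,5,6,7: 1010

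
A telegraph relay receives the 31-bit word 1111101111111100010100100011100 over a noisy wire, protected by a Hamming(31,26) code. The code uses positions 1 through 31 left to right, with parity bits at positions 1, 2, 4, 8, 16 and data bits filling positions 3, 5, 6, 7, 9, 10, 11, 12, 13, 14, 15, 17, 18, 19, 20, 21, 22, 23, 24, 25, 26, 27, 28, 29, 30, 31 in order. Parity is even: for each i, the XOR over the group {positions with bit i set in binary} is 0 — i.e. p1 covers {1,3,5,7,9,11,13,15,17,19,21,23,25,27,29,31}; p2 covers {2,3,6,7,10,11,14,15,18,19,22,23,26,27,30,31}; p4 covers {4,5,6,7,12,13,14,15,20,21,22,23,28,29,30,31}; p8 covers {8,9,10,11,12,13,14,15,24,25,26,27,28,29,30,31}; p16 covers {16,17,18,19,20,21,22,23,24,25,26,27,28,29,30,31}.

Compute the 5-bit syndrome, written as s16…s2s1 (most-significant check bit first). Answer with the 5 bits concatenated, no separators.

s1 (pos 1,3,5,7,9,11,13,15,17,19,21,23,25,27,29,31): 1⊕1⊕1⊕1⊕1⊕1⊕1⊕0⊕0⊕0⊕0⊕1⊕0⊕1⊕1⊕0 = 0
s2 (pos 2,3,6,7,10,11,14,15,18,19,22,23,26,27,30,31): 1⊕1⊕0⊕1⊕1⊕1⊕1⊕0⊕1⊕0⊕0⊕1⊕0⊕1⊕0⊕0 = 1
s4 (pos 4,5,6,7,12,13,14,15,20,21,22,23,28,29,30,31): 1⊕1⊕0⊕1⊕1⊕1⊕1⊕0⊕1⊕0⊕0⊕1⊕1⊕1⊕0⊕0 = 0
s8 (pos 8,9,10,11,12,13,14,15,24,25,26,27,28,29,30,31): 1⊕1⊕1⊕1⊕1⊕1⊕1⊕0⊕0⊕0⊕0⊕1⊕1⊕1⊕0⊕0 = 0
s16 (pos 16,17,18,19,20,21,22,23,24,25,26,27,28,29,30,31): 0⊕0⊕1⊕0⊕1⊕0⊕0⊕1⊕0⊕0⊕0⊕1⊕1⊕1⊕0⊕0 = 0
Syndrome s16…s1 = 00010 → error at position 2.

00010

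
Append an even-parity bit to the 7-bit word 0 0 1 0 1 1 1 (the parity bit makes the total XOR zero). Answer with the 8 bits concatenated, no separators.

XOR of the 7 data bits: 0⊕0⊕1⊕0⊕1⊕1⊕1 = 0
Parity bit = 0 (so all 8 bits XOR to 0).

00101110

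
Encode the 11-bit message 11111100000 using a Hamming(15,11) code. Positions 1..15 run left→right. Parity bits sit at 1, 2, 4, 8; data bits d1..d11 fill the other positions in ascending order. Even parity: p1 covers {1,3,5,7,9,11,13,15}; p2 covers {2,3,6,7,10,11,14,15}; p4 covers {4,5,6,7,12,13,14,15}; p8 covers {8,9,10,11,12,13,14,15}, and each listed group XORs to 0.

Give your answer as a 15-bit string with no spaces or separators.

001111101100000

Place data at non-parity positions: p1 p2 1 p4 1 1 1 p8 1 1 0 0 0 0 0
p1 (pos 1,3,5,7,9,11,13,15): XOR of data positions = 1⊕1⊕1⊕1⊕0⊕0⊕0 = 0
p2 (pos 2,3,6,7,10,11,14,15): XOR of data positions = 1⊕1⊕1⊕1⊕0⊕0⊕0 = 0
p4 (pos 4,5,6,7,12,13,14,15): XOR of data positions = 1⊕1⊕1⊕0⊕0⊕0⊕0 = 1
p8 (pos 8,9,10,11,12,13,14,15): XOR of data positions = 1⊕1⊕0⊕0⊕0⊕0⊕0 = 0
Codeword: 001111101100000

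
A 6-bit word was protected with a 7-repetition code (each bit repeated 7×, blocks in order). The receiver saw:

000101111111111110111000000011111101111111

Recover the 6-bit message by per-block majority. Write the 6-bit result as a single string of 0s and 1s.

Block 1 (0001011): 3 ones → 0
Block 2 (1111111): 7 ones → 1
Block 3 (1110111): 6 ones → 1
Block 4 (0000000): 0 ones → 0
Block 5 (1111110): 6 ones → 1
Block 6 (1111111): 7 ones → 1

011011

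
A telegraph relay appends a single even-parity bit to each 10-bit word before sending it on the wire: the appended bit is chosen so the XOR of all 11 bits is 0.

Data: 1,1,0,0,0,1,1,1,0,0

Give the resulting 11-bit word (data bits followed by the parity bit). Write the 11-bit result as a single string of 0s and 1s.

XOR of the 10 data bits: 1⊕1⊕0⊕0⊕0⊕1⊕1⊕1⊕0⊕0 = 1
Parity bit = 1 (so all 11 bits XOR to 0).

11000111001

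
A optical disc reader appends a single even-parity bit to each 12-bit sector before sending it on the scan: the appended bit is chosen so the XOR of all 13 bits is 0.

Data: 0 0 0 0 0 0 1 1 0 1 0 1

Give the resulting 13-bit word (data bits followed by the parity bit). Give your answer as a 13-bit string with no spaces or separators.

XOR of the 12 data bits: 0⊕0⊕0⊕0⊕0⊕0⊕1⊕1⊕0⊕1⊕0⊕1 = 0
Parity bit = 0 (so all 13 bits XOR to 0).

0000001101010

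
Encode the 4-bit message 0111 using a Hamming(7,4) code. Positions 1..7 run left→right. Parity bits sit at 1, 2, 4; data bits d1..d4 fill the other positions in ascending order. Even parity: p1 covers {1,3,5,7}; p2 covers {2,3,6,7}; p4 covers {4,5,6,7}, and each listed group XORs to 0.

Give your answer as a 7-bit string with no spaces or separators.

Place data at non-parity positions: p1 p2 0 p4 1 1 1
p1 (pos 1,3,5,7): XOR of data positions = 0⊕1⊕1 = 0
p2 (pos 2,3,6,7): XOR of data positions = 0⊕1⊕1 = 0
p4 (pos 4,5,6,7): XOR of data positions = 1⊕1⊕1 = 1
Codeword: 0001111

0001111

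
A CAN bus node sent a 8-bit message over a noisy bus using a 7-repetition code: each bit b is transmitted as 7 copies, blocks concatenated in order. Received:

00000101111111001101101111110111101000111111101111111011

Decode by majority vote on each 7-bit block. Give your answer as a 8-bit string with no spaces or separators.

01111111

Block 1 (0000010): 1 one → 0
Block 2 (1111111): 7 ones → 1
Block 3 (0011011): 4 ones → 1
Block 4 (0111111): 6 ones → 1
Block 5 (0111101): 5 ones → 1
Block 6 (0001111): 4 ones → 1
Block 7 (1110111): 6 ones → 1
Block 8 (1111011): 6 ones → 1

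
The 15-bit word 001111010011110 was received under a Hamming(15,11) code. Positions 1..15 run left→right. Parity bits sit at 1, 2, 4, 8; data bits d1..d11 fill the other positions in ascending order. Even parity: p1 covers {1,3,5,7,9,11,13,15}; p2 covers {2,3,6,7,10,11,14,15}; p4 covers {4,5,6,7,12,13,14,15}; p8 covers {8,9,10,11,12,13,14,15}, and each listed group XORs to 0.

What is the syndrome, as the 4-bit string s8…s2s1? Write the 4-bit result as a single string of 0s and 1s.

s1 (pos 1,3,5,7,9,11,13,15): 0⊕1⊕1⊕0⊕0⊕1⊕1⊕0 = 0
s2 (pos 2,3,6,7,10,11,14,15): 0⊕1⊕1⊕0⊕0⊕1⊕1⊕0 = 0
s4 (pos 4,5,6,7,12,13,14,15): 1⊕1⊕1⊕0⊕1⊕1⊕1⊕0 = 0
s8 (pos 8,9,10,11,12,13,14,15): 1⊕0⊕0⊕1⊕1⊕1⊕1⊕0 = 1
Syndrome s8…s1 = 1000 → error at position 8.

1000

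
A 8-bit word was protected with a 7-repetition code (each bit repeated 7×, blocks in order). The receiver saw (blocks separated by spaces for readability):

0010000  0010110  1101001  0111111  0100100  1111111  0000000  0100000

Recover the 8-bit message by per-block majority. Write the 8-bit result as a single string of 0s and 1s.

00110100

Block 1 (0010000): 1 one → 0
Block 2 (0010110): 3 ones → 0
Block 3 (1101001): 4 ones → 1
Block 4 (0111111): 6 ones → 1
Block 5 (0100100): 2 ones → 0
Block 6 (1111111): 7 ones → 1
Block 7 (0000000): 0 ones → 0
Block 8 (0100000): 1 one → 0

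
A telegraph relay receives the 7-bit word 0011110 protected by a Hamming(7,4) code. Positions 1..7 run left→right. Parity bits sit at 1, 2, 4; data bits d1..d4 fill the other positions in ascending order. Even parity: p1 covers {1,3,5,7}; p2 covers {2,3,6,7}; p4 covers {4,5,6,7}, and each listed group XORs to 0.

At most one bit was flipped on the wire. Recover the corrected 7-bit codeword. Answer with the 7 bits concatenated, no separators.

0010110

s1 (pos 1,3,5,7): 0⊕1⊕1⊕0 = 0
s2 (pos 2,3,6,7): 0⊕1⊕1⊕0 = 0
s4 (pos 4,5,6,7): 1⊕1⊕1⊕0 = 1
Syndrome s4…s1 = 100 → error at position 4.
Flip position 4: 0011110 → 0010110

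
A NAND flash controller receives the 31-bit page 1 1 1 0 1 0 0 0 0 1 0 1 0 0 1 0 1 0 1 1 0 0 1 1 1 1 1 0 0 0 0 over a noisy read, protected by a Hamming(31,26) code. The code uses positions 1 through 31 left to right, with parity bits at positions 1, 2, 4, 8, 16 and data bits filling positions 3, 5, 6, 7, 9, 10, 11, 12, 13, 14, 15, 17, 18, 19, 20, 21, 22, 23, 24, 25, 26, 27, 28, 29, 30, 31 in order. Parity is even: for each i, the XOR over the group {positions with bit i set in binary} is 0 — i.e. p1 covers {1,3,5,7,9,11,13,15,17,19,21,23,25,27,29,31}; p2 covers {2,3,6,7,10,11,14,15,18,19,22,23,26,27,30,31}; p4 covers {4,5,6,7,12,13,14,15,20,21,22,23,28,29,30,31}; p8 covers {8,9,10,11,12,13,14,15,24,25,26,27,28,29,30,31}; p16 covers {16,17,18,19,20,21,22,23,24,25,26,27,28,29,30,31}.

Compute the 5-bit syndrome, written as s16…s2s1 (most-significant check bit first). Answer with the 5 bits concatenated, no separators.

01101

s1 (pos 1,3,5,7,9,11,13,15,17,19,21,23,25,27,29,31): 1⊕1⊕1⊕0⊕0⊕0⊕0⊕1⊕1⊕1⊕0⊕1⊕1⊕1⊕0⊕0 = 1
s2 (pos 2,3,6,7,10,11,14,15,18,19,22,23,26,27,30,31): 1⊕1⊕0⊕0⊕1⊕0⊕0⊕1⊕0⊕1⊕0⊕1⊕1⊕1⊕0⊕0 = 0
s4 (pos 4,5,6,7,12,13,14,15,20,21,22,23,28,29,30,31): 0⊕1⊕0⊕0⊕1⊕0⊕0⊕1⊕1⊕0⊕0⊕1⊕0⊕0⊕0⊕0 = 1
s8 (pos 8,9,10,11,12,13,14,15,24,25,26,27,28,29,30,31): 0⊕0⊕1⊕0⊕1⊕0⊕0⊕1⊕1⊕1⊕1⊕1⊕0⊕0⊕0⊕0 = 1
s16 (pos 16,17,18,19,20,21,22,23,24,25,26,27,28,29,30,31): 0⊕1⊕0⊕1⊕1⊕0⊕0⊕1⊕1⊕1⊕1⊕1⊕0⊕0⊕0⊕0 = 0
Syndrome s16…s1 = 01101 → error at position 13.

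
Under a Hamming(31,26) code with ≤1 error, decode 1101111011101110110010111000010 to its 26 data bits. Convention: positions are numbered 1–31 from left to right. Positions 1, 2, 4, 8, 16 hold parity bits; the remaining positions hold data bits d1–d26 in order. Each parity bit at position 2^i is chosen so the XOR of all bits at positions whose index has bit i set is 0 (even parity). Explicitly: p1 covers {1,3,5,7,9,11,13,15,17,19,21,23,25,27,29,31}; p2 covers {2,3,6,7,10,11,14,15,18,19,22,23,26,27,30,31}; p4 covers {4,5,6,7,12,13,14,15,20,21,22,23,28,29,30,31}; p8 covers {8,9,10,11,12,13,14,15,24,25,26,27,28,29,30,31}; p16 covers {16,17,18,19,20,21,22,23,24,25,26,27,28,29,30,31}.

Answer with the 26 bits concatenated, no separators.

01111110111110010110000010

s1 (pos 1,3,5,7,9,11,13,15,17,19,21,23,25,27,29,31): 1⊕0⊕1⊕1⊕1⊕1⊕1⊕1⊕1⊕0⊕1⊕1⊕1⊕0⊕0⊕0 = 1
s2 (pos 2,3,6,7,10,11,14,15,18,19,22,23,26,27,30,31): 1⊕0⊕1⊕1⊕1⊕1⊕1⊕1⊕1⊕0⊕0⊕1⊕0⊕0⊕1⊕0 = 0
s4 (pos 4,5,6,7,12,13,14,15,20,21,22,23,28,29,30,31): 1⊕1⊕1⊕1⊕0⊕1⊕1⊕1⊕0⊕1⊕0⊕1⊕0⊕0⊕1⊕0 = 0
s8 (pos 8,9,10,11,12,13,14,15,24,25,26,27,28,29,30,31): 0⊕1⊕1⊕1⊕0⊕1⊕1⊕1⊕1⊕1⊕0⊕0⊕0⊕0⊕1⊕0 = 1
s16 (pos 16,17,18,19,20,21,22,23,24,25,26,27,28,29,30,31): 0⊕1⊕1⊕0⊕0⊕1⊕0⊕1⊕1⊕1⊕0⊕0⊕0⊕0⊕1⊕0 = 1
Syndrome s16…s1 = 11001 → error at position 25.
Flip position 25: 1101111011101110110010111000010 → 1101111011101110110010110000010
Read data bits from positions 3,5,6,7,9,10,11,12,13,14,15,17,18,19,20,21,22,23,24,25,26,27,28,29,30,31: 01111110111110010110000010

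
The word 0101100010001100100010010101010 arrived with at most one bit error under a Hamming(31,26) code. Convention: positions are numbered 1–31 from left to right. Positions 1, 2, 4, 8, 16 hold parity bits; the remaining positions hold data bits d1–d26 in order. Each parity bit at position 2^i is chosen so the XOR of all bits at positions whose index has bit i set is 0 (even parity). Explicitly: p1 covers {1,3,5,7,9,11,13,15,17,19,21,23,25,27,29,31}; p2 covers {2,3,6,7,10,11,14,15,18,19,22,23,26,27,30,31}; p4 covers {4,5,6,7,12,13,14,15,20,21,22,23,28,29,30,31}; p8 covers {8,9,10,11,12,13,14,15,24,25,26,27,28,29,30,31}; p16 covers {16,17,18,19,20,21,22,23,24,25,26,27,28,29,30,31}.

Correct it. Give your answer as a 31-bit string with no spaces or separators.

s1 (pos 1,3,5,7,9,11,13,15,17,19,21,23,25,27,29,31): 0⊕0⊕1⊕0⊕1⊕0⊕1⊕0⊕1⊕0⊕1⊕0⊕0⊕0⊕0⊕0 = 1
s2 (pos 2,3,6,7,10,11,14,15,18,19,22,23,26,27,30,31): 1⊕0⊕0⊕0⊕0⊕0⊕1⊕0⊕0⊕0⊕0⊕0⊕1⊕0⊕1⊕0 = 0
s4 (pos 4,5,6,7,12,13,14,15,20,21,22,23,28,29,30,31): 1⊕1⊕0⊕0⊕0⊕1⊕1⊕0⊕0⊕1⊕0⊕0⊕1⊕0⊕1⊕0 = 1
s8 (pos 8,9,10,11,12,13,14,15,24,25,26,27,28,29,30,31): 0⊕1⊕0⊕0⊕0⊕1⊕1⊕0⊕1⊕0⊕1⊕0⊕1⊕0⊕1⊕0 = 1
s16 (pos 16,17,18,19,20,21,22,23,24,25,26,27,28,29,30,31): 0⊕1⊕0⊕0⊕0⊕1⊕0⊕0⊕1⊕0⊕1⊕0⊕1⊕0⊕1⊕0 = 0
Syndrome s16…s1 = 01101 → error at position 13.
Flip position 13: 0101100010001100100010010101010 → 0101100010000100100010010101010

0101100010000100100010010101010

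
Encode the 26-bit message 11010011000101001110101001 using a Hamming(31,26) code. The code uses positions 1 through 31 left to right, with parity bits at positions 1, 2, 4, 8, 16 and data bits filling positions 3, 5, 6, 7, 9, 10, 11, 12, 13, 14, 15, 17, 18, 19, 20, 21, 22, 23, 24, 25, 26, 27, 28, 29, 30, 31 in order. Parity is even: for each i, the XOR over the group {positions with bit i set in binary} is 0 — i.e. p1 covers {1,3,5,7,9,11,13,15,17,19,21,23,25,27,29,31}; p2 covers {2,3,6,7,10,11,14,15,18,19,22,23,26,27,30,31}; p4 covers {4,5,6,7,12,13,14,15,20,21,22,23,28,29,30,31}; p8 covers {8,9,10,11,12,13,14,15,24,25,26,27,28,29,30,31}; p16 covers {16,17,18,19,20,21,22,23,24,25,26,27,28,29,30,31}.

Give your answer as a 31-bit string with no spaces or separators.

0011101000110000101001110101001

Place data at non-parity positions: p1 p2 1 p4 1 0 1 p8 0 0 1 1 0 0 0 p16 1 0 1 0 0 1 1 1 0 1 0 1 0 0 1
p1 (pos 1,3,5,7,9,11,13,15,17,19,21,23,25,27,29,31): XOR of data positions = 1⊕1⊕1⊕0⊕1⊕0⊕0⊕1⊕1⊕0⊕1⊕0⊕0⊕0⊕1 = 0
p2 (pos 2,3,6,7,10,11,14,15,18,19,22,23,26,27,30,31): XOR of data positions = 1⊕0⊕1⊕0⊕1⊕0⊕0⊕0⊕1⊕1⊕1⊕1⊕0⊕0⊕1 = 0
p4 (pos 4,5,6,7,12,13,14,15,20,21,22,23,28,29,30,31): XOR of data positions = 1⊕0⊕1⊕1⊕0⊕0⊕0⊕0⊕0⊕1⊕1⊕1⊕0⊕0⊕1 = 1
p8 (pos 8,9,10,11,12,13,14,15,24,25,26,27,28,29,30,31): XOR of data positions = 0⊕0⊕1⊕1⊕0⊕0⊕0⊕1⊕0⊕1⊕0⊕1⊕0⊕0⊕1 = 0
p16 (pos 16,17,18,19,20,21,22,23,24,25,26,27,28,29,30,31): XOR of data positions = 1⊕0⊕1⊕0⊕0⊕1⊕1⊕1⊕0⊕1⊕0⊕1⊕0⊕0⊕1 = 0
Codeword: 0011101000110000101001110101001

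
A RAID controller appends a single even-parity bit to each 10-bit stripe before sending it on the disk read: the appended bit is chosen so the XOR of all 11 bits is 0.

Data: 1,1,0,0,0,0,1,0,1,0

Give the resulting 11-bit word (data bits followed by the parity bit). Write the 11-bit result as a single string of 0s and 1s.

XOR of the 10 data bits: 1⊕1⊕0⊕0⊕0⊕0⊕1⊕0⊕1⊕0 = 0
Parity bit = 0 (so all 11 bits XOR to 0).

11000010100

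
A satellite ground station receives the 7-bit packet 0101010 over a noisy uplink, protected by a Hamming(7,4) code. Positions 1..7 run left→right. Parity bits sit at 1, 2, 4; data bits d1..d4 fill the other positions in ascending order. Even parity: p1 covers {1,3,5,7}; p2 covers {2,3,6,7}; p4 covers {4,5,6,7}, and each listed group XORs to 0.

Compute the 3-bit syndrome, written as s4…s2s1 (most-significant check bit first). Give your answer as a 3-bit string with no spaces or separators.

000

s1 (pos 1,3,5,7): 0⊕0⊕0⊕0 = 0
s2 (pos 2,3,6,7): 1⊕0⊕1⊕0 = 0
s4 (pos 4,5,6,7): 1⊕0⊕1⊕0 = 0
Syndrome s4…s1 = 000 → no error.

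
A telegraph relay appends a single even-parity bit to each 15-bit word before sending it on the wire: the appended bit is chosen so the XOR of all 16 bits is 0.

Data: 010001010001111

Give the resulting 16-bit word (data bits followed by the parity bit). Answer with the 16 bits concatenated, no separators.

XOR of the 15 data bits: 0⊕1⊕0⊕0⊕0⊕1⊕0⊕1⊕0⊕0⊕0⊕1⊕1⊕1⊕1 = 1
Parity bit = 1 (so all 16 bits XOR to 0).

0100010100011111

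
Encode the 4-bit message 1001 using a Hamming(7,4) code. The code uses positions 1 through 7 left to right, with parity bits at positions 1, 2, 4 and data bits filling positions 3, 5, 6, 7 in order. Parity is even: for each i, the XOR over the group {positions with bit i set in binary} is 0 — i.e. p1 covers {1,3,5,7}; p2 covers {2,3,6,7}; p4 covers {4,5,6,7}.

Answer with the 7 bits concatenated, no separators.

Place data at non-parity positions: p1 p2 1 p4 0 0 1
p1 (pos 1,3,5,7): XOR of data positions = 1⊕0⊕1 = 0
p2 (pos 2,3,6,7): XOR of data positions = 1⊕0⊕1 = 0
p4 (pos 4,5,6,7): XOR of data positions = 0⊕0⊕1 = 1
Codeword: 0011001

0011001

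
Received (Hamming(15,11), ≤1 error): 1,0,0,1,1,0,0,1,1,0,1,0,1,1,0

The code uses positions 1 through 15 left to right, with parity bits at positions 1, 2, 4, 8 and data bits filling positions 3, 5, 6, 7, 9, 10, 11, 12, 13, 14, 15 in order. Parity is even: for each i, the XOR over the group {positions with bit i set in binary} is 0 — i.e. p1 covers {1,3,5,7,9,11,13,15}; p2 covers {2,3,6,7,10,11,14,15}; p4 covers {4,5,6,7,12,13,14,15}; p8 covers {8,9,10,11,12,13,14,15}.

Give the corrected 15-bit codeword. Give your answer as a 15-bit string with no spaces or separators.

100110010010110

s1 (pos 1,3,5,7,9,11,13,15): 1⊕0⊕1⊕0⊕1⊕1⊕1⊕0 = 1
s2 (pos 2,3,6,7,10,11,14,15): 0⊕0⊕0⊕0⊕0⊕1⊕1⊕0 = 0
s4 (pos 4,5,6,7,12,13,14,15): 1⊕1⊕0⊕0⊕0⊕1⊕1⊕0 = 0
s8 (pos 8,9,10,11,12,13,14,15): 1⊕1⊕0⊕1⊕0⊕1⊕1⊕0 = 1
Syndrome s8…s1 = 1001 → error at position 9.
Flip position 9: 100110011010110 → 100110010010110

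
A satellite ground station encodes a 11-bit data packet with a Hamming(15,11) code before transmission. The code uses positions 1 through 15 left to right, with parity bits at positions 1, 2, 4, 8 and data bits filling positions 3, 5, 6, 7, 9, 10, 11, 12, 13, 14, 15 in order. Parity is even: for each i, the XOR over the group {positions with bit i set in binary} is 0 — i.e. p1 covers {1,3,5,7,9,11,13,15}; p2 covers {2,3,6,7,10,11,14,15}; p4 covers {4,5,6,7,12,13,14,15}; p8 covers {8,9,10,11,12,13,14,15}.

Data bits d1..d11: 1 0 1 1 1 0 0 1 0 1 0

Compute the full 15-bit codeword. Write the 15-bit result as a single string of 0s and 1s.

Place data at non-parity positions: p1 p2 1 p4 0 1 1 p8 1 0 0 1 0 1 0
p1 (pos 1,3,5,7,9,11,13,15): XOR of data positions = 1⊕0⊕1⊕1⊕0⊕0⊕0 = 1
p2 (pos 2,3,6,7,10,11,14,15): XOR of data positions = 1⊕1⊕1⊕0⊕0⊕1⊕0 = 0
p4 (pos 4,5,6,7,12,13,14,15): XOR of data positions = 0⊕1⊕1⊕1⊕0⊕1⊕0 = 0
p8 (pos 8,9,10,11,12,13,14,15): XOR of data positions = 1⊕0⊕0⊕1⊕0⊕1⊕0 = 1
Codeword: 101001111001010

101001111001010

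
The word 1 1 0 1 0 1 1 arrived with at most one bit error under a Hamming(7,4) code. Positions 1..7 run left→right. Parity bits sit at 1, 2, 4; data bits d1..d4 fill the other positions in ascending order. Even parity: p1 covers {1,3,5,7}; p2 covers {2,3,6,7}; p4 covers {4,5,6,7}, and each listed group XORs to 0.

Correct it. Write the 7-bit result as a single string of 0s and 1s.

s1 (pos 1,3,5,7): 1⊕0⊕0⊕1 = 0
s2 (pos 2,3,6,7): 1⊕0⊕1⊕1 = 1
s4 (pos 4,5,6,7): 1⊕0⊕1⊕1 = 1
Syndrome s4…s1 = 110 → error at position 6.
Flip position 6: 1101011 → 1101001

1101001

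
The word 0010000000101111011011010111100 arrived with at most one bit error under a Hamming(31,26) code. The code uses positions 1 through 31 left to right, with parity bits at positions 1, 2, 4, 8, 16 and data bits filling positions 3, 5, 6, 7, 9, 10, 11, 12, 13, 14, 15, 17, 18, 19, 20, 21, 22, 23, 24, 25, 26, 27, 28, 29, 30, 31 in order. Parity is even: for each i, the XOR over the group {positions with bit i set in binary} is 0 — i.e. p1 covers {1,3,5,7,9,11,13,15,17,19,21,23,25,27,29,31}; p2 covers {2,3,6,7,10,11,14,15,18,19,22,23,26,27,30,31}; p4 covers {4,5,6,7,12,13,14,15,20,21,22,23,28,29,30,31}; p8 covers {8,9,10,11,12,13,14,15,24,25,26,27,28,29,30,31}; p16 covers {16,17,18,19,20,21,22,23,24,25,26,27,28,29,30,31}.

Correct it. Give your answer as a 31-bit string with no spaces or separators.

0010000000101011011011010111100

s1 (pos 1,3,5,7,9,11,13,15,17,19,21,23,25,27,29,31): 0⊕1⊕0⊕0⊕0⊕1⊕1⊕1⊕0⊕1⊕1⊕0⊕0⊕1⊕1⊕0 = 0
s2 (pos 2,3,6,7,10,11,14,15,18,19,22,23,26,27,30,31): 0⊕1⊕0⊕0⊕0⊕1⊕1⊕1⊕1⊕1⊕1⊕0⊕1⊕1⊕0⊕0 = 1
s4 (pos 4,5,6,7,12,13,14,15,20,21,22,23,28,29,30,31): 0⊕0⊕0⊕0⊕0⊕1⊕1⊕1⊕0⊕1⊕1⊕0⊕1⊕1⊕0⊕0 = 1
s8 (pos 8,9,10,11,12,13,14,15,24,25,26,27,28,29,30,31): 0⊕0⊕0⊕1⊕0⊕1⊕1⊕1⊕1⊕0⊕1⊕1⊕1⊕1⊕0⊕0 = 1
s16 (pos 16,17,18,19,20,21,22,23,24,25,26,27,28,29,30,31): 1⊕0⊕1⊕1⊕0⊕1⊕1⊕0⊕1⊕0⊕1⊕1⊕1⊕1⊕0⊕0 = 0
Syndrome s16…s1 = 01110 → error at position 14.
Flip position 14: 0010000000101111011011010111100 → 0010000000101011011011010111100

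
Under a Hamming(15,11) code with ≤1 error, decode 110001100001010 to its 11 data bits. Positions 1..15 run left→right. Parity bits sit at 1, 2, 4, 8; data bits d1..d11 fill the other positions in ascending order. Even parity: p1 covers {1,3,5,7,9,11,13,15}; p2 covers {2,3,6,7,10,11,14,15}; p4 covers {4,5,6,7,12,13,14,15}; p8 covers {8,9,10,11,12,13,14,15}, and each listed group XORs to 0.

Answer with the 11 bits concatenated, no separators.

s1 (pos 1,3,5,7,9,11,13,15): 1⊕0⊕0⊕1⊕0⊕0⊕0⊕0 = 0
s2 (pos 2,3,6,7,10,11,14,15): 1⊕0⊕1⊕1⊕0⊕0⊕1⊕0 = 0
s4 (pos 4,5,6,7,12,13,14,15): 0⊕0⊕1⊕1⊕1⊕0⊕1⊕0 = 0
s8 (pos 8,9,10,11,12,13,14,15): 0⊕0⊕0⊕0⊕1⊕0⊕1⊕0 = 0
Syndrome s8…s1 = 0000 → no error.
Read data bits from positions 3,5,6,7,9,10,11,12,13,14,15: 00110001010

00110001010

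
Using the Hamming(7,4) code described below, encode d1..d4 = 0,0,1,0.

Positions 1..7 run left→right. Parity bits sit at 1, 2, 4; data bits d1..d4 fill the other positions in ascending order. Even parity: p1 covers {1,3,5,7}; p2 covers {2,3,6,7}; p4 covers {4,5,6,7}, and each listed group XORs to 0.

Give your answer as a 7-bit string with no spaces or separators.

0101010

Place data at non-parity positions: p1 p2 0 p4 0 1 0
p1 (pos 1,3,5,7): XOR of data positions = 0⊕0⊕0 = 0
p2 (pos 2,3,6,7): XOR of data positions = 0⊕1⊕0 = 1
p4 (pos 4,5,6,7): XOR of data positions = 0⊕1⊕0 = 1
Codeword: 0101010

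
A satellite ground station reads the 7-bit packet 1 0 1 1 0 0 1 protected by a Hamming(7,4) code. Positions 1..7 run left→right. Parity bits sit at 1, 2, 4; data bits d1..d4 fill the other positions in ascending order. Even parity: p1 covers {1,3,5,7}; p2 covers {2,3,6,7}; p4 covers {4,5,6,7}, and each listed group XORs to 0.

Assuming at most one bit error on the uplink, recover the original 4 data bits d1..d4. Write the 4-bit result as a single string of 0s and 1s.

s1 (pos 1,3,5,7): 1⊕1⊕0⊕1 = 1
s2 (pos 2,3,6,7): 0⊕1⊕0⊕1 = 0
s4 (pos 4,5,6,7): 1⊕0⊕0⊕1 = 0
Syndrome s4…s1 = 001 → error at position 1.
Flip position 1: 1011001 → 0011001
Read data bits from positions 3,5,6,7: 1001

1001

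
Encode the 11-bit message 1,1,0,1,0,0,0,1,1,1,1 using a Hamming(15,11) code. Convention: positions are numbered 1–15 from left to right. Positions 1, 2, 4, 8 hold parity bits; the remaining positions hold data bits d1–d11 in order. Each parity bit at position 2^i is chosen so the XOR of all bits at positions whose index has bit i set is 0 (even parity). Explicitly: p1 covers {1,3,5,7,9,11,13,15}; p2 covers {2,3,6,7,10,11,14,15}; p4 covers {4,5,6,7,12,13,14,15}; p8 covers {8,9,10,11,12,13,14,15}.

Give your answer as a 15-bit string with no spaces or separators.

101010100001111

Place data at non-parity positions: p1 p2 1 p4 1 0 1 p8 0 0 0 1 1 1 1
p1 (pos 1,3,5,7,9,11,13,15): XOR of data positions = 1⊕1⊕1⊕0⊕0⊕1⊕1 = 1
p2 (pos 2,3,6,7,10,11,14,15): XOR of data positions = 1⊕0⊕1⊕0⊕0⊕1⊕1 = 0
p4 (pos 4,5,6,7,12,13,14,15): XOR of data positions = 1⊕0⊕1⊕1⊕1⊕1⊕1 = 0
p8 (pos 8,9,10,11,12,13,14,15): XOR of data positions = 0⊕0⊕0⊕1⊕1⊕1⊕1 = 0
Codeword: 101010100001111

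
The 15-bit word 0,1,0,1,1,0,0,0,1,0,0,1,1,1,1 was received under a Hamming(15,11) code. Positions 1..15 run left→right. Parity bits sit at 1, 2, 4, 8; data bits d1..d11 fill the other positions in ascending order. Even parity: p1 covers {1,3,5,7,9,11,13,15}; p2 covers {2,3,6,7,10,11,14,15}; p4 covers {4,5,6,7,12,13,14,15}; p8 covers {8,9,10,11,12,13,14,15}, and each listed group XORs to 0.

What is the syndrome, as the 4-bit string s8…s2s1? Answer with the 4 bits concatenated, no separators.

s1 (pos 1,3,5,7,9,11,13,15): 0⊕0⊕1⊕0⊕1⊕0⊕1⊕1 = 0
s2 (pos 2,3,6,7,10,11,14,15): 1⊕0⊕0⊕0⊕0⊕0⊕1⊕1 = 1
s4 (pos 4,5,6,7,12,13,14,15): 1⊕1⊕0⊕0⊕1⊕1⊕1⊕1 = 0
s8 (pos 8,9,10,11,12,13,14,15): 0⊕1⊕0⊕0⊕1⊕1⊕1⊕1 = 1
Syndrome s8…s1 = 1010 → error at position 10.

1010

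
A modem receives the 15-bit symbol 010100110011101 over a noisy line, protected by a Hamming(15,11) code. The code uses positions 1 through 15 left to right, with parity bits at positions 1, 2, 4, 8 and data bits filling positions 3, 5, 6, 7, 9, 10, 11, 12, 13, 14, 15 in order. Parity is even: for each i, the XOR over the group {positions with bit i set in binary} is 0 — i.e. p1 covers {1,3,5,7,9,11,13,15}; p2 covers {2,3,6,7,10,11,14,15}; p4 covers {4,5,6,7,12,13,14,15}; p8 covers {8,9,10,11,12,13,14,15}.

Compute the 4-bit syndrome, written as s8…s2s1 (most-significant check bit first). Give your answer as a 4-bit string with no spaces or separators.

1100

s1 (pos 1,3,5,7,9,11,13,15): 0⊕0⊕0⊕1⊕0⊕1⊕1⊕1 = 0
s2 (pos 2,3,6,7,10,11,14,15): 1⊕0⊕0⊕1⊕0⊕1⊕0⊕1 = 0
s4 (pos 4,5,6,7,12,13,14,15): 1⊕0⊕0⊕1⊕1⊕1⊕0⊕1 = 1
s8 (pos 8,9,10,11,12,13,14,15): 1⊕0⊕0⊕1⊕1⊕1⊕0⊕1 = 1
Syndrome s8…s1 = 1100 → error at position 12.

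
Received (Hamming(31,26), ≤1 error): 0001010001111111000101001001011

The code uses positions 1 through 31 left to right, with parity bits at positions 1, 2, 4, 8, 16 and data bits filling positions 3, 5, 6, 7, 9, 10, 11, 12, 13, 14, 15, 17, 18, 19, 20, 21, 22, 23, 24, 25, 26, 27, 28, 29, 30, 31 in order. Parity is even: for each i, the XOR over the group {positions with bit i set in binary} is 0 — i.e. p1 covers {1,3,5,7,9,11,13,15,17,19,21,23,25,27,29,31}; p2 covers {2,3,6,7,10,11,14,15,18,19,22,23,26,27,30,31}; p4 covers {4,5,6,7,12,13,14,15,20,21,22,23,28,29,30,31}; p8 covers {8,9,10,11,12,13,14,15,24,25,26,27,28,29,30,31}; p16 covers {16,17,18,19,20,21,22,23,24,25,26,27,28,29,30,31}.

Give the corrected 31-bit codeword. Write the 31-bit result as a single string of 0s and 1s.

s1 (pos 1,3,5,7,9,11,13,15,17,19,21,23,25,27,29,31): 0⊕0⊕0⊕0⊕0⊕1⊕1⊕1⊕0⊕0⊕0⊕0⊕1⊕0⊕0⊕1 = 1
s2 (pos 2,3,6,7,10,11,14,15,18,19,22,23,26,27,30,31): 0⊕0⊕1⊕0⊕1⊕1⊕1⊕1⊕0⊕0⊕1⊕0⊕0⊕0⊕1⊕1 = 0
s4 (pos 4,5,6,7,12,13,14,15,20,21,22,23,28,29,30,31): 1⊕0⊕1⊕0⊕1⊕1⊕1⊕1⊕1⊕0⊕1⊕0⊕1⊕0⊕1⊕1 = 1
s8 (pos 8,9,10,11,12,13,14,15,24,25,26,27,28,29,30,31): 0⊕0⊕1⊕1⊕1⊕1⊕1⊕1⊕0⊕1⊕0⊕0⊕1⊕0⊕1⊕1 = 0
s16 (pos 16,17,18,19,20,21,22,23,24,25,26,27,28,29,30,31): 1⊕0⊕0⊕0⊕1⊕0⊕1⊕0⊕0⊕1⊕0⊕0⊕1⊕0⊕1⊕1 = 1
Syndrome s16…s1 = 10101 → error at position 21.
Flip position 21: 0001010001111111000101001001011 → 0001010001111111000111001001011

0001010001111111000111001001011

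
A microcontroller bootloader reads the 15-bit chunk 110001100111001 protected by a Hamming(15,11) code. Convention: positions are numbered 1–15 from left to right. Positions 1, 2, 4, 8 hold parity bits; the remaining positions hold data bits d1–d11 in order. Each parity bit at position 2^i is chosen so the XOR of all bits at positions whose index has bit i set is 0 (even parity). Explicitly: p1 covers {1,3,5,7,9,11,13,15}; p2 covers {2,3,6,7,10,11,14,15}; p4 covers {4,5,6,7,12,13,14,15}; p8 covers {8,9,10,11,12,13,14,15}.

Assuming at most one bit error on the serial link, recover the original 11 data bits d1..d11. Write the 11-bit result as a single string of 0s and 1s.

s1 (pos 1,3,5,7,9,11,13,15): 1⊕0⊕0⊕1⊕0⊕1⊕0⊕1 = 0
s2 (pos 2,3,6,7,10,11,14,15): 1⊕0⊕1⊕1⊕1⊕1⊕0⊕1 = 0
s4 (pos 4,5,6,7,12,13,14,15): 0⊕0⊕1⊕1⊕1⊕0⊕0⊕1 = 0
s8 (pos 8,9,10,11,12,13,14,15): 0⊕0⊕1⊕1⊕1⊕0⊕0⊕1 = 0
Syndrome s8…s1 = 0000 → no error.
Read data bits from positions 3,5,6,7,9,10,11,12,13,14,15: 00110111001

00110111001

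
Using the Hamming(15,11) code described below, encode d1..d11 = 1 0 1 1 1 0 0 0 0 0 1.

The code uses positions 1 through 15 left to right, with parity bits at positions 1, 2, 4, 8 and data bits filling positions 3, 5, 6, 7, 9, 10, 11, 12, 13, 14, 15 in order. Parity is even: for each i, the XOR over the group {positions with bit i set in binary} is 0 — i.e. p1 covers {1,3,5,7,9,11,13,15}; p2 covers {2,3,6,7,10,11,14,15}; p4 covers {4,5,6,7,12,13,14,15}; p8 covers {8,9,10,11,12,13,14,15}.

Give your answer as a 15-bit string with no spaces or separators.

Place data at non-parity positions: p1 p2 1 p4 0 1 1 p8 1 0 0 0 0 0 1
p1 (pos 1,3,5,7,9,11,13,15): XOR of data positions = 1⊕0⊕1⊕1⊕0⊕0⊕1 = 0
p2 (pos 2,3,6,7,10,11,14,15): XOR of data positions = 1⊕1⊕1⊕0⊕0⊕0⊕1 = 0
p4 (pos 4,5,6,7,12,13,14,15): XOR of data positions = 0⊕1⊕1⊕0⊕0⊕0⊕1 = 1
p8 (pos 8,9,10,11,12,13,14,15): XOR of data positions = 1⊕0⊕0⊕0⊕0⊕0⊕1 = 0
Codeword: 001101101000001

001101101000001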